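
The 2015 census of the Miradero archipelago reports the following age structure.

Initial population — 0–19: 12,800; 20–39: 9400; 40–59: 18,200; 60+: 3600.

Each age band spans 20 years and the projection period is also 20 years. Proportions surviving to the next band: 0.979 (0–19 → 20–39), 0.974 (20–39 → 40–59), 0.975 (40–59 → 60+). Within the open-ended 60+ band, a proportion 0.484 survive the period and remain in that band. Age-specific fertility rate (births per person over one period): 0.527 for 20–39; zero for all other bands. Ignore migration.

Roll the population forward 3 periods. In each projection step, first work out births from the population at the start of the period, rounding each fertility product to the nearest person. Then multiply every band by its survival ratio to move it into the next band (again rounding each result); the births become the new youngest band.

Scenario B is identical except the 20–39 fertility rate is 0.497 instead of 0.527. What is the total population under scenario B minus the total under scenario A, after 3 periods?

-920

— Period 1 —
Births: 9400 × 0.527 = 4954
20–39: 12800 × 0.979 = 12531
40–59: 9400 × 0.974 = 9156
60+: 18200 × 0.975 + 3600 × 0.484 = 17745 + 1742 = 19487
→ [4954, 12531, 9156, 19487]
— Period 2 —
Births: 12531 × 0.527 = 6604
20–39: 4954 × 0.979 = 4850
40–59: 12531 × 0.974 = 12205
60+: 9156 × 0.975 + 19487 × 0.484 = 8927 + 9432 = 18359
→ [6604, 4850, 12205, 18359]
— Period 3 —
Births: 4850 × 0.527 = 2556
20–39: 6604 × 0.979 = 6465
40–59: 4850 × 0.974 = 4724
60+: 12205 × 0.975 + 18359 × 0.484 = 11900 + 8886 = 20786
→ [2556, 6465, 4724, 20786]
Scenario A total after 3 periods: 34531
Scenario B projection —
— Period 1 —
Births: 9400 × 0.497 = 4672
20–39: 12800 × 0.979 = 12531
40–59: 9400 × 0.974 = 9156
60+: 18200 × 0.975 + 3600 × 0.484 = 17745 + 1742 = 19487
→ [4672, 12531, 9156, 19487]
— Period 2 —
Births: 12531 × 0.497 = 6228
20–39: 4672 × 0.979 = 4574
40–59: 12531 × 0.974 = 12205
60+: 9156 × 0.975 + 19487 × 0.484 = 8927 + 9432 = 18359
→ [6228, 4574, 12205, 18359]
— Period 3 —
Births: 4574 × 0.497 = 2273
20–39: 6228 × 0.979 = 6097
40–59: 4574 × 0.974 = 4455
60+: 12205 × 0.975 + 18359 × 0.484 = 11900 + 8886 = 20786
→ [2273, 6097, 4455, 20786]
Scenario B total after 3 periods: 33611
Difference B − A = 33611 − 34531 = -920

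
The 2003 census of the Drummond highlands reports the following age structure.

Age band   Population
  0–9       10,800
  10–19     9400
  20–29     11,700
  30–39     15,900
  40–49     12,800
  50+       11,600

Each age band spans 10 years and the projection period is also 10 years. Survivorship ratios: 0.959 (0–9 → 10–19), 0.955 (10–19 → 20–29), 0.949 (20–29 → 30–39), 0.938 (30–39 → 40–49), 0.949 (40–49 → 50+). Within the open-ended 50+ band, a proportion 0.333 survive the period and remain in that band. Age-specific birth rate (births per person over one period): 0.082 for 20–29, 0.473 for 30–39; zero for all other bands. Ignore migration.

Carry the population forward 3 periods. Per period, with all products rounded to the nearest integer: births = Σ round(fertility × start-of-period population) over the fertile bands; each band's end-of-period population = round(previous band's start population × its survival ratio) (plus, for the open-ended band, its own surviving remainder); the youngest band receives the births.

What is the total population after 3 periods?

— Period 1 —
Births: 11700 * 0.082 = 959 ; 15900 * 0.473 = 7521 — total 8480
10–19: 10800 * 0.959 = 10357
20–29: 9400 * 0.955 = 8977
30–39: 11700 * 0.949 = 11103
40–49: 15900 * 0.938 = 14914
50+: 12800 * 0.949 + 11600 * 0.333 = 12147 + 3863 = 16010
→ [8480, 10357, 8977, 11103, 14914, 16010]
— Period 2 —
Births: 8977 * 0.082 = 736 ; 11103 * 0.473 = 5252 — total 5988
10–19: 8480 * 0.959 = 8132
20–29: 10357 * 0.955 = 9891
30–39: 8977 * 0.949 = 8519
40–49: 11103 * 0.938 = 10415
50+: 14914 * 0.949 + 16010 * 0.333 = 14153 + 5331 = 19484
→ [5988, 8132, 9891, 8519, 10415, 19484]
— Period 3 —
Births: 9891 * 0.082 = 811 ; 8519 * 0.473 = 4029 — total 4840
10–19: 5988 * 0.959 = 5742
20–29: 8132 * 0.955 = 7766
30–39: 9891 * 0.949 = 9387
40–49: 8519 * 0.938 = 7991
50+: 10415 * 0.949 + 19484 * 0.333 = 9884 + 6488 = 16372
→ [4840, 5742, 7766, 9387, 7991, 16372]
Total after period 3: 4840 + 5742 + 7766 + 9387 + 7991 + 16372 = 52098

52098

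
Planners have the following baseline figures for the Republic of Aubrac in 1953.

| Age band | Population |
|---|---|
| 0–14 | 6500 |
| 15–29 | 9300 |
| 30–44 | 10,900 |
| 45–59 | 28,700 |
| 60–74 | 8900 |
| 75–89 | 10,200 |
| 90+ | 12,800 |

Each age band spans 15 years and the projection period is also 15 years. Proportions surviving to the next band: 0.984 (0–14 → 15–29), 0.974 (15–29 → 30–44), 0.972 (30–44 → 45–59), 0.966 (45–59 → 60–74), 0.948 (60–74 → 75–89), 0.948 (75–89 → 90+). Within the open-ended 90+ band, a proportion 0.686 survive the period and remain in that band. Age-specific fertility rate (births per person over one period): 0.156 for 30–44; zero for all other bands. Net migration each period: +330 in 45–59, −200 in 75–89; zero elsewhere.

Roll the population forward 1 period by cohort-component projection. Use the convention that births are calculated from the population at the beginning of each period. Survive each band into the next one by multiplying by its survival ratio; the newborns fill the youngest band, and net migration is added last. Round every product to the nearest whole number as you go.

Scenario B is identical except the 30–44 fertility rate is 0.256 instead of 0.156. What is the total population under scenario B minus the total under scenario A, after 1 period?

1090

[period 1]
Births: 10900 × 0.156 = 1700
15–29: 6500 × 0.984 = 6396
30–44: 9300 × 0.974 = 9058
45–59: 10900 × 0.972 = 10595
60–74: 28700 × 0.966 = 27724
75–89: 8900 × 0.948 = 8437
90+: 10200 × 0.948 + 12800 × 0.686 = 9670 + 8781 = 18451
Net migration: 45–59 + 330 → 10925; 75–89 − 200 → 8237
Population now: 0–14=1700, 15–29=6396, 30–44=9058, 45–59=10925, 60–74=27724, 75–89=8237, 90+=18451
Scenario A total after 1 period: 82491
Scenario B projection —
[period 1]
Births: 10900 × 0.256 = 2790
15–29: 6500 × 0.984 = 6396
30–44: 9300 × 0.974 = 9058
45–59: 10900 × 0.972 = 10595
60–74: 28700 × 0.966 = 27724
75–89: 8900 × 0.948 = 8437
90+: 10200 × 0.948 + 12800 × 0.686 = 9670 + 8781 = 18451
Net migration: 45–59 + 330 → 10925; 75–89 − 200 → 8237
Population now: 0–14=2790, 15–29=6396, 30–44=9058, 45–59=10925, 60–74=27724, 75–89=8237, 90+=18451
Scenario B total after 1 period: 83581
Difference B − A = 83581 − 82491 = 1090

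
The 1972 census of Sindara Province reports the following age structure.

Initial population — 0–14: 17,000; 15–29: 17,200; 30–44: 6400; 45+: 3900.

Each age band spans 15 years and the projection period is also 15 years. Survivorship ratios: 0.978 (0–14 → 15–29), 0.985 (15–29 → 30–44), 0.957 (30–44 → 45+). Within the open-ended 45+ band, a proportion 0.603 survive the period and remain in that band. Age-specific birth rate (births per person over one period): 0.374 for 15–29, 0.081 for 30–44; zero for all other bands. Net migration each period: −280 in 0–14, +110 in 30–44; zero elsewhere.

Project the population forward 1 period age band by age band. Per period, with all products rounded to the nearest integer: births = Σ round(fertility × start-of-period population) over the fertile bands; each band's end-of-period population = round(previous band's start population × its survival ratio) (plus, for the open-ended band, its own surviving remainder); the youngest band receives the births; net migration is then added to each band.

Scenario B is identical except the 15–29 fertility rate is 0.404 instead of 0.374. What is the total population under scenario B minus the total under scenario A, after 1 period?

516

— Period 1 —
Births: 17200 × 0.374 = 6433  |  6400 × 0.081 = 518 → 6951
15–29: 17000 × 0.978 = 16626
30–44: 17200 × 0.985 = 16942
45+: 6400 × 0.957 + 3900 × 0.603 = 6125 + 2352 = 8477
Net migration: 0–14 − 280 → 6671; 30–44 + 110 → 17052
End of period: [6671, 16626, 17052, 8477]
Scenario A total after 1 period: 48826
Scenario B projection —
— Period 1 —
Births: 17200 × 0.404 = 6949  |  6400 × 0.081 = 518 → 7467
15–29: 17000 × 0.978 = 16626
30–44: 17200 × 0.985 = 16942
45+: 6400 × 0.957 + 3900 × 0.603 = 6125 + 2352 = 8477
Net migration: 0–14 − 280 → 7187; 30–44 + 110 → 17052
End of period: [7187, 16626, 17052, 8477]
Scenario B total after 1 period: 49342
Difference B − A = 49342 − 48826 = 516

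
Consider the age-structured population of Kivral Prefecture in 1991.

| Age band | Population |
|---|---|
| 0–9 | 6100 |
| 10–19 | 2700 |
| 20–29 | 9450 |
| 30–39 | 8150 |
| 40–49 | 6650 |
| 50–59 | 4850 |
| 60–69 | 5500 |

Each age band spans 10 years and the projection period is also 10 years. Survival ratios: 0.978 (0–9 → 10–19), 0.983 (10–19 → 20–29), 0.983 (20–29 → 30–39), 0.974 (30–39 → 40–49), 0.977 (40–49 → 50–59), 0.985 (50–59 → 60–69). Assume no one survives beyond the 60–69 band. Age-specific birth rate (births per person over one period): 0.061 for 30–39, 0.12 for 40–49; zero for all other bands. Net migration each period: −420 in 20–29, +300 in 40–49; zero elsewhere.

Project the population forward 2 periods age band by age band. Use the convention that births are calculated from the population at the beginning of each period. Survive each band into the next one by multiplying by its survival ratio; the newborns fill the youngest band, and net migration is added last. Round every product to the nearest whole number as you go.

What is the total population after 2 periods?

Period 1.
Births: 8150 × 0.061 = 497 ; 6650 × 0.12 = 798 → total 1295
10–19: 6100 × 0.978 = 5966
20–29: 2700 × 0.983 = 2654
30–39: 9450 × 0.983 = 9289
40–49: 8150 × 0.974 = 7938
50–59: 6650 × 0.977 = 6497
60–69: 4850 × 0.985 = 4777
Net migration: 20–29 − 420 → 2234; 40–49 + 300 → 8238
Population now: 0–9=1295, 10–19=5966, 20–29=2234, 30–39=9289, 40–49=8238, 50–59=6497, 60–69=4777
Period 2.
Births: 9289 × 0.061 = 567 ; 8238 × 0.12 = 989 → total 1556
10–19: 1295 × 0.978 = 1267
20–29: 5966 × 0.983 = 5865
30–39: 2234 × 0.983 = 2196
40–49: 9289 × 0.974 = 9047
50–59: 8238 × 0.977 = 8049
60–69: 6497 × 0.985 = 6400
Net migration: 20–29 − 420 → 5445; 40–49 + 300 → 9347
Population now: 0–9=1556, 10–19=1267, 20–29=5445, 30–39=2196, 40–49=9347, 50–59=8049, 60–69=6400
Total after period 2: 1556 + 1267 + 5445 + 2196 + 9347 + 8049 + 6400 = 34260

34260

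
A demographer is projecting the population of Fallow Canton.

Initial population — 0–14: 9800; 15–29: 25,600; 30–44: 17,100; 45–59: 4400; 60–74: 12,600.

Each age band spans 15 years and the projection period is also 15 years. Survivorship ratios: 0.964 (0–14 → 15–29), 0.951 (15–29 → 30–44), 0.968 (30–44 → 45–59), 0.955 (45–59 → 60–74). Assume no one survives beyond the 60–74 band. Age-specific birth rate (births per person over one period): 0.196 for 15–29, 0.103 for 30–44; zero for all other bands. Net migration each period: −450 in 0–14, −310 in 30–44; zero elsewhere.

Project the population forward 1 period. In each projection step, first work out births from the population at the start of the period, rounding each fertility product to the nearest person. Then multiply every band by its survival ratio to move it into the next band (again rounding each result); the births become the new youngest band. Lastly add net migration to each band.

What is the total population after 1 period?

Let group 1 be 0–14 through group 5 = 60–74.
— Period 1 —
Births: 25600 × 0.196 = 5018 ; 17100 × 0.103 = 1761 → 6779
Group 2: 9800 × 0.964 = 9447
Group 3: 25600 × 0.951 = 24346
Group 4: 17100 × 0.968 = 16553
Group 5: 4400 × 0.955 = 4202
Net migration: Group 1 − 450 → 6329; Group 3 − 310 → 24036
End of period: [6329, 9447, 24036, 16553, 4202]
Total after period 1: 6329 + 9447 + 24036 + 16553 + 4202 = 60567

60567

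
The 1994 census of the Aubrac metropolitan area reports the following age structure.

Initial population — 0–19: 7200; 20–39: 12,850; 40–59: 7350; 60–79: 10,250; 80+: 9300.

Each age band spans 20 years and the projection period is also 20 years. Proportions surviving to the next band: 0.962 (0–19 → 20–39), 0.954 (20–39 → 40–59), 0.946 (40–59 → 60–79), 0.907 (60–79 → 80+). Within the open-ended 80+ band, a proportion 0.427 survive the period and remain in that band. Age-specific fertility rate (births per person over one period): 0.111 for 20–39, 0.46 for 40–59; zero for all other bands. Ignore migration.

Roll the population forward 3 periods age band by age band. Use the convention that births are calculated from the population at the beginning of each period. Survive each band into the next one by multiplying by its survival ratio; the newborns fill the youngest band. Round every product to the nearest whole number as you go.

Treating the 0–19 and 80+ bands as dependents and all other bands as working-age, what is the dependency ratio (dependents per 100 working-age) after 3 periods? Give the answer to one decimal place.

114.0

Let band 1 be 0–19 through band 5 = 80+.
Period 1:
Births: 12850 × 0.111 = 1426 ; 7350 × 0.46 = 3381 — total 4807
Band 2: 7200 × 0.962 = 6926
Band 3: 12850 × 0.954 = 12259
Band 4: 7350 × 0.946 = 6953
Band 5: 10250 × 0.907 + 9300 × 0.427 = 9297 + 3971 = 13268
Giving 4807 / 6926 / 12259 / 6953 / 13268.
Period 2:
Births: 6926 × 0.111 = 769 ; 12259 × 0.46 = 5639 — total 6408
Band 2: 4807 × 0.962 = 4624
Band 3: 6926 × 0.954 = 6607
Band 4: 12259 × 0.946 = 11597
Band 5: 6953 × 0.907 + 13268 × 0.427 = 6306 + 5665 = 11971
Giving 6408 / 4624 / 6607 / 11597 / 11971.
Period 3:
Births: 4624 × 0.111 = 513 ; 6607 × 0.46 = 3039 — total 3552
Band 2: 6408 × 0.962 = 6164
Band 3: 4624 × 0.954 = 4411
Band 4: 6607 × 0.946 = 6250
Band 5: 11597 × 0.907 + 11971 × 0.427 = 10518 + 5112 = 15630
Giving 3552 / 6164 / 4411 / 6250 / 15630.
Dependents (band 0–19 + band 80+) = 3552 + 15630 = 19182; working-age = 16825; ratio = 19182/16825 × 100 = 114.0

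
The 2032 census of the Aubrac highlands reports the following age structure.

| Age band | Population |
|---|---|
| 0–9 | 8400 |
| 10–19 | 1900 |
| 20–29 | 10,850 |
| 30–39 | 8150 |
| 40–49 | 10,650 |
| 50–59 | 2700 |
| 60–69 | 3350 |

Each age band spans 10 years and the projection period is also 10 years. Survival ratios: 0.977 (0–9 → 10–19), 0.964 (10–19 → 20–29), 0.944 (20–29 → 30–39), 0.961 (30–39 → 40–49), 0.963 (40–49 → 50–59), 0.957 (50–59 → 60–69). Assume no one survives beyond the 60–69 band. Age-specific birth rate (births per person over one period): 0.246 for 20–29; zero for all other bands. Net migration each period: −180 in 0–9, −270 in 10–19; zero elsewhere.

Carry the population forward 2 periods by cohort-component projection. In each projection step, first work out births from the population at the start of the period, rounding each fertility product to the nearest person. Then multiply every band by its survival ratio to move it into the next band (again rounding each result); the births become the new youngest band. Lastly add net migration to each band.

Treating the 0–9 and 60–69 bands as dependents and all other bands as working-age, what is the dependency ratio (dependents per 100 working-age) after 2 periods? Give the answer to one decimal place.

34.9

After projecting period 1:
Births: 10850 × 0.246 = 2669
10–19: 8400 × 0.977 = 8207
20–29: 1900 × 0.964 = 1832
30–39: 10850 × 0.944 = 10242
40–49: 8150 × 0.961 = 7832
50–59: 10650 × 0.963 = 10256
60–69: 2700 × 0.957 = 2584
Net migration: 0–9 − 180 → 2489; 10–19 − 270 → 7937
Giving 2489 / 7937 / 1832 / 10242 / 7832 / 10256 / 2584.
After projecting period 2:
Births: 1832 × 0.246 = 451
10–19: 2489 × 0.977 = 2432
20–29: 7937 × 0.964 = 7651
30–39: 1832 × 0.944 = 1729
40–49: 10242 × 0.961 = 9843
50–59: 7832 × 0.963 = 7542
60–69: 10256 × 0.957 = 9815
Net migration: 0–9 − 180 → 271; 10–19 − 270 → 2162
Giving 271 / 2162 / 7651 / 1729 / 9843 / 7542 / 9815.
Dependents (band 0–9 + band 60–69) = 271 + 9815 = 10086; working-age = 28927; ratio = 10086/28927 × 100 = 34.9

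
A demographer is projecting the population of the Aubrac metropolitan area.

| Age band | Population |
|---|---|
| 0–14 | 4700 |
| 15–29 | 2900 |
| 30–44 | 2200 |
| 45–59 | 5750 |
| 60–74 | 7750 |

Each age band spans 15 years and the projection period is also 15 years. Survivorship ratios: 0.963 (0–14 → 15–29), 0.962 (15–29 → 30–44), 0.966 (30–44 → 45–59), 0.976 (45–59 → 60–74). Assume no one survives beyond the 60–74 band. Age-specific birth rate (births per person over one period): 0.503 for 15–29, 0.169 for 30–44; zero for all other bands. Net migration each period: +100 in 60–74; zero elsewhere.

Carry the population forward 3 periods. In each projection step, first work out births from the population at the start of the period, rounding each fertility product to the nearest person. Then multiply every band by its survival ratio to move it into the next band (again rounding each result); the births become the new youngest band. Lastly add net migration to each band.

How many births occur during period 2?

2749

Call the bands 1 to 5, youngest first.
[period 1]
Births: 2900 * 0.503 = 1459, 2200 * 0.169 = 372 ⇒ total 1831
Band 2: 4700 * 0.963 = 4526
Band 3: 2900 * 0.962 = 2790
Band 4: 2200 * 0.966 = 2125
Band 5: 5750 * 0.976 = 5612
Net migration: Band 5 + 100 → 5712
Population now: 0–14=1831, 15–29=4526, 30–44=2790, 45–59=2125, 60–74=5712
[period 2]
Births: 4526 * 0.503 = 2277, 2790 * 0.169 = 472 ⇒ total 2749
Band 2: 1831 * 0.963 = 1763
Band 3: 4526 * 0.962 = 4354
Band 4: 2790 * 0.966 = 2695
Band 5: 2125 * 0.976 = 2074
Net migration: Band 5 + 100 → 2174
Population now: 0–14=2749, 15–29=1763, 30–44=4354, 45–59=2695, 60–74=2174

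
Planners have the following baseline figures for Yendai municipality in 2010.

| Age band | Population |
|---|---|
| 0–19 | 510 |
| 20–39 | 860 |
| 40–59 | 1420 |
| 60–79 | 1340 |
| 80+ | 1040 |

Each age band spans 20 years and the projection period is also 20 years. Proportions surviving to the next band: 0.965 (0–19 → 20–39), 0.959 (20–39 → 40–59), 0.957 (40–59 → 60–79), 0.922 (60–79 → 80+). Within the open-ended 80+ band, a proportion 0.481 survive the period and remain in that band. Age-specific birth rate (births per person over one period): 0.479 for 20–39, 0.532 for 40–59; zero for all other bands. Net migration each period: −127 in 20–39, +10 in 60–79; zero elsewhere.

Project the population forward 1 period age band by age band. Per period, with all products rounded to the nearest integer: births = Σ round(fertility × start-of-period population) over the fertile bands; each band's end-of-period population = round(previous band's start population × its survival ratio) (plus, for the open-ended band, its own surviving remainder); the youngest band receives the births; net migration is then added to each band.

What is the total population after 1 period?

5461

(Groups numbered youngest = 1 to oldest = 5.)
Period 1.
Births: 860 × 0.479 = 412  |  1420 × 0.532 = 755 — total 1167
Group 2: 510 × 0.965 = 492
Group 3: 860 × 0.959 = 825
Group 4: 1420 × 0.957 = 1359
Group 5: 1340 × 0.922 + 1040 × 0.481 = 1235 + 500 = 1735
Net migration: Group 2 − 127 → 365; Group 4 + 10 → 1369
Giving 1167 / 365 / 825 / 1369 / 1735.
Total after period 1: 1167 + 365 + 825 + 1369 + 1735 = 5461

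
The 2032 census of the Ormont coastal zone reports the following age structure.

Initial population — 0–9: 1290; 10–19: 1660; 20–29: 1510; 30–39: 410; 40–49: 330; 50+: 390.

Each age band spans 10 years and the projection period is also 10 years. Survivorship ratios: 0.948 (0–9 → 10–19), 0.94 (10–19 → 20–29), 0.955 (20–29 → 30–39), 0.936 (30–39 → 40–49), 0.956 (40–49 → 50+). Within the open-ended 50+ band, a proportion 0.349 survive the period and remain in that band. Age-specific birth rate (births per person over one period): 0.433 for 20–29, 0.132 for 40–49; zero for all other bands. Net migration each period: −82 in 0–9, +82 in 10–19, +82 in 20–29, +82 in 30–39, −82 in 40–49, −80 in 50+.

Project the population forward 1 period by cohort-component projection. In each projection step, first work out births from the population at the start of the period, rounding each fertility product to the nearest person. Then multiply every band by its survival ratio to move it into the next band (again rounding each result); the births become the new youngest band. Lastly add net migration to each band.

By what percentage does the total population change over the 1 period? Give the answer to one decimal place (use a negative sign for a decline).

Let band 1 be 0–9 through band 6 = 50+.
After projecting period 1:
Births: 1510 * 0.433 = 654, 330 * 0.132 = 44 ⇒ total 698
Band 2: 1290 * 0.948 = 1223
Band 3: 1660 * 0.94 = 1560
Band 4: 1510 * 0.955 = 1442
Band 5: 410 * 0.936 = 384
Band 6: 330 * 0.956 + 390 * 0.349 = 315 + 136 = 451
Net migration: Band 1 − 82 → 616; Band 2 + 82 → 1305; Band 3 + 82 → 1642; Band 4 + 82 → 1524; Band 5 − 82 → 302; Band 6 − 80 → 371
Population now: 0–9=616, 10–19=1305, 20–29=1642, 30–39=1524, 40–49=302, 50+=371
Total: 5590 → 5760; change = 170; percentage change = 3.0%

3.0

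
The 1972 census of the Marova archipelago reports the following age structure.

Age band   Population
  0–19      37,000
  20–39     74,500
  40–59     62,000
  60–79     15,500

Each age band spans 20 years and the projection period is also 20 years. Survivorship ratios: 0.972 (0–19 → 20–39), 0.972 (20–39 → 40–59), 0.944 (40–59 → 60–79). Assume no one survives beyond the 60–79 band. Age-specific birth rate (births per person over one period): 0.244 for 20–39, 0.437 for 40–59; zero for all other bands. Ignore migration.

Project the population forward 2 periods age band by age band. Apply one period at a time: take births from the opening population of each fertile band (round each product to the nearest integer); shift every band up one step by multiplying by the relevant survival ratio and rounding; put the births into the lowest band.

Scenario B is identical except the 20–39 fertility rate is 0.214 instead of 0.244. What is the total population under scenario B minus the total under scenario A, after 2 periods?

-3251

Period 1.
Births: 74500 × 0.244 = 18178 ; 62000 × 0.437 = 27094 — total 45272
20–39: 37000 × 0.972 = 35964
40–59: 74500 × 0.972 = 72414
60–79: 62000 × 0.944 = 58528
End of period: [45272, 35964, 72414, 58528]
Period 2.
Births: 35964 × 0.244 = 8775 ; 72414 × 0.437 = 31645 — total 40420
20–39: 45272 × 0.972 = 44004
40–59: 35964 × 0.972 = 34957
60–79: 72414 × 0.944 = 68359
End of period: [40420, 44004, 34957, 68359]
Scenario A total after 2 periods: 187740
Scenario B projection —
Period 1.
Births: 74500 × 0.214 = 15943 ; 62000 × 0.437 = 27094 — total 43037
20–39: 37000 × 0.972 = 35964
40–59: 74500 × 0.972 = 72414
60–79: 62000 × 0.944 = 58528
End of period: [43037, 35964, 72414, 58528]
Period 2.
Births: 35964 × 0.214 = 7696 ; 72414 × 0.437 = 31645 — total 39341
20–39: 43037 × 0.972 = 41832
40–59: 35964 × 0.972 = 34957
60–79: 72414 × 0.944 = 68359
End of period: [39341, 41832, 34957, 68359]
Scenario B total after 2 periods: 184489
Difference B − A = 184489 − 187740 = -3251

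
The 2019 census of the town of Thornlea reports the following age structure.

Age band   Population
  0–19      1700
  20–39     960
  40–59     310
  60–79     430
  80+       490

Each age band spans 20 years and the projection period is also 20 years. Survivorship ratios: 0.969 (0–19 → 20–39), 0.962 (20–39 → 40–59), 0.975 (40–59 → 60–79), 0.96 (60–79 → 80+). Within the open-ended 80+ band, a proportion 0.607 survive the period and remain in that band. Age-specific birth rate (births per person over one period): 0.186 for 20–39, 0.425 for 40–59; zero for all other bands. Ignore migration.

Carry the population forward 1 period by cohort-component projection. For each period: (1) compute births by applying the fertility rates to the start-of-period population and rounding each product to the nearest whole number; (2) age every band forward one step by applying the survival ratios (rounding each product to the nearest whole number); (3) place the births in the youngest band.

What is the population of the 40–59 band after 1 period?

924

Call the groups 1 to 5, youngest first.
After projecting period 1:
Births: 960 × 0.186 = 179  |  310 × 0.425 = 132 ⇒ total 311
Group 2: 1700 × 0.969 = 1647
Group 3: 960 × 0.962 = 924
Group 4: 310 × 0.975 = 302
Group 5: 430 × 0.96 + 490 × 0.607 = 413 + 297 = 710
Population now: 0–19=311, 20–39=1647, 40–59=924, 60–79=302, 80+=710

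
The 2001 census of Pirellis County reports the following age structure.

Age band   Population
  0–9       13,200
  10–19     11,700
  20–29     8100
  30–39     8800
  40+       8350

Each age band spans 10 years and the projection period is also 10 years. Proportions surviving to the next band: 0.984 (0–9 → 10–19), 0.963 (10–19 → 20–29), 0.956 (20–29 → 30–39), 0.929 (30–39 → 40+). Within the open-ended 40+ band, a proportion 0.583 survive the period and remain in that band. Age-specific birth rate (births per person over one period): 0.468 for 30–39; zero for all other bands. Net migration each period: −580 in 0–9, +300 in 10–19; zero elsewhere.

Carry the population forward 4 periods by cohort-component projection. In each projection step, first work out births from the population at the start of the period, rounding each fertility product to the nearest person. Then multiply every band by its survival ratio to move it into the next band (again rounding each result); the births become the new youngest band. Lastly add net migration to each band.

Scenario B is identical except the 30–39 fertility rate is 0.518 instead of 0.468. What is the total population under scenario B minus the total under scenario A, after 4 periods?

1905

Period 1:
Births: 8800 × 0.468 = 4118
10–19: 13200 × 0.984 = 12989
20–29: 11700 × 0.963 = 11267
30–39: 8100 × 0.956 = 7744
40+: 8800 × 0.929 + 8350 × 0.583 = 8175 + 4868 = 13043
Net migration: 0–9 − 580 → 3538; 10–19 + 300 → 13289
→ [3538, 13289, 11267, 7744, 13043]
Period 2:
Births: 7744 × 0.468 = 3624
10–19: 3538 × 0.984 = 3481
20–29: 13289 × 0.963 = 12797
30–39: 11267 × 0.956 = 10771
40+: 7744 × 0.929 + 13043 × 0.583 = 7194 + 7604 = 14798
Net migration: 0–9 − 580 → 3044; 10–19 + 300 → 3781
→ [3044, 3781, 12797, 10771, 14798]
Period 3:
Births: 10771 × 0.468 = 5041
10–19: 3044 × 0.984 = 2995
20–29: 3781 × 0.963 = 3641
30–39: 12797 × 0.956 = 12234
40+: 10771 × 0.929 + 14798 × 0.583 = 10006 + 8627 = 18633
Net migration: 0–9 − 580 → 4461; 10–19 + 300 → 3295
→ [4461, 3295, 3641, 12234, 18633]
Period 4:
Births: 12234 × 0.468 = 5726
10–19: 4461 × 0.984 = 4390
20–29: 3295 × 0.963 = 3173
30–39: 3641 × 0.956 = 3481
40+: 12234 × 0.929 + 18633 × 0.583 = 11365 + 10863 = 22228
Net migration: 0–9 − 580 → 5146; 10–19 + 300 → 4690
→ [5146, 4690, 3173, 3481, 22228]
Scenario A total after 4 periods: 38718
Scenario B projection —
Period 1:
Births: 8800 × 0.518 = 4558
10–19: 13200 × 0.984 = 12989
20–29: 11700 × 0.963 = 11267
30–39: 8100 × 0.956 = 7744
40+: 8800 × 0.929 + 8350 × 0.583 = 8175 + 4868 = 13043
Net migration: 0–9 − 580 → 3978; 10–19 + 300 → 13289
→ [3978, 13289, 11267, 7744, 13043]
Period 2:
Births: 7744 × 0.518 = 4011
10–19: 3978 × 0.984 = 3914
20–29: 13289 × 0.963 = 12797
30–39: 11267 × 0.956 = 10771
40+: 7744 × 0.929 + 13043 × 0.583 = 7194 + 7604 = 14798
Net migration: 0–9 − 580 → 3431; 10–19 + 300 → 4214
→ [3431, 4214, 12797, 10771, 14798]
Period 3:
Births: 10771 × 0.518 = 5579
10–19: 3431 × 0.984 = 3376
20–29: 4214 × 0.963 = 4058
30–39: 12797 × 0.956 = 12234
40+: 10771 × 0.929 + 14798 × 0.583 = 10006 + 8627 = 18633
Net migration: 0–9 − 580 → 4999; 10–19 + 300 → 3676
→ [4999, 3676, 4058, 12234, 18633]
Period 4:
Births: 12234 × 0.518 = 6337
10–19: 4999 × 0.984 = 4919
20–29: 3676 × 0.963 = 3540
30–39: 4058 × 0.956 = 3879
40+: 12234 × 0.929 + 18633 × 0.583 = 11365 + 10863 = 22228
Net migration: 0–9 − 580 → 5757; 10–19 + 300 → 5219
→ [5757, 5219, 3540, 3879, 22228]
Scenario B total after 4 periods: 40623
Difference B − A = 40623 − 38718 = 1905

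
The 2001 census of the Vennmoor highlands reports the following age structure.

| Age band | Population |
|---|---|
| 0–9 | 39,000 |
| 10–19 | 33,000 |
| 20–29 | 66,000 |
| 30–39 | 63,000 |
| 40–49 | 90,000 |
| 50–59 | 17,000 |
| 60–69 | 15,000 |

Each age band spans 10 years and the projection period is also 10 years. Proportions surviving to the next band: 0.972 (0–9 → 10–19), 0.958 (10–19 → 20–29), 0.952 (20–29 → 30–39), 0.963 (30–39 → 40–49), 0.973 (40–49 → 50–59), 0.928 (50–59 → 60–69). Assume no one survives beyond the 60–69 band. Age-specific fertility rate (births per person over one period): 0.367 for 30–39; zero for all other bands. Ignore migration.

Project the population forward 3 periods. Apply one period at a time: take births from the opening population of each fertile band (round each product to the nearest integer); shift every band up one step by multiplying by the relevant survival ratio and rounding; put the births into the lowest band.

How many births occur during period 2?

23059

Let band 1 be 0–9 through band 7 = 60–69.
After projecting period 1:
Births: 63000 × 0.367 = 23121
Band 2: 39000 × 0.972 = 37908
Band 3: 33000 × 0.958 = 31614
Band 4: 66000 × 0.952 = 62832
Band 5: 63000 × 0.963 = 60669
Band 6: 90000 × 0.973 = 87570
Band 7: 17000 × 0.928 = 15776
Population now: 0–9=23121, 10–19=37908, 20–29=31614, 30–39=62832, 40–49=60669, 50–59=87570, 60–69=15776
After projecting period 2:
Births: 62832 × 0.367 = 23059
Band 2: 23121 × 0.972 = 22474
Band 3: 37908 × 0.958 = 36316
Band 4: 31614 × 0.952 = 30097
Band 5: 62832 × 0.963 = 60507
Band 6: 60669 × 0.973 = 59031
Band 7: 87570 × 0.928 = 81265
Population now: 0–9=23059, 10–19=22474, 20–29=36316, 30–39=30097, 40–49=60507, 50–59=59031, 60–69=81265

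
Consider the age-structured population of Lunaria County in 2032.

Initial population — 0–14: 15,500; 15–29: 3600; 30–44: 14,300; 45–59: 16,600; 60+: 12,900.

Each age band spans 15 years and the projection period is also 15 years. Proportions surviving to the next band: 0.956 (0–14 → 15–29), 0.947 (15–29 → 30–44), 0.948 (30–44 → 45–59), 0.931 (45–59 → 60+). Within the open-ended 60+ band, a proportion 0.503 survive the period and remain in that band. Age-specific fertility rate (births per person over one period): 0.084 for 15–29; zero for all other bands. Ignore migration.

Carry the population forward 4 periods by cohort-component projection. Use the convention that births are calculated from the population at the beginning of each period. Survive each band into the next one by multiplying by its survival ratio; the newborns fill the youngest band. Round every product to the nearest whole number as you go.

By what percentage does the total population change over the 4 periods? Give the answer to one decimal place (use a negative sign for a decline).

-66.0

After projecting period 1:
Births: 3600 × 0.084 = 302
15–29: 15500 × 0.956 = 14818
30–44: 3600 × 0.947 = 3409
45–59: 14300 × 0.948 = 13556
60+: 16600 × 0.931 + 12900 × 0.503 = 15455 + 6489 = 21944
Population now: 0–14=302, 15–29=14818, 30–44=3409, 45–59=13556, 60+=21944
After projecting period 2:
Births: 14818 × 0.084 = 1245
15–29: 302 × 0.956 = 289
30–44: 14818 × 0.947 = 14033
45–59: 3409 × 0.948 = 3232
60+: 13556 × 0.931 + 21944 × 0.503 = 12621 + 11038 = 23659
Population now: 0–14=1245, 15–29=289, 30–44=14033, 45–59=3232, 60+=23659
After projecting period 3:
Births: 289 × 0.084 = 24
15–29: 1245 × 0.956 = 1190
30–44: 289 × 0.947 = 274
45–59: 14033 × 0.948 = 13303
60+: 3232 × 0.931 + 23659 × 0.503 = 3009 + 11900 = 14909
Population now: 0–14=24, 15–29=1190, 30–44=274, 45–59=13303, 60+=14909
After projecting period 4:
Births: 1190 × 0.084 = 100
15–29: 24 × 0.956 = 23
30–44: 1190 × 0.947 = 1127
45–59: 274 × 0.948 = 260
60+: 13303 × 0.931 + 14909 × 0.503 = 12385 + 7499 = 19884
Population now: 0–14=100, 15–29=23, 30–44=1127, 45–59=260, 60+=19884
Total: 62900 → 21394; change = -41506; percentage change = -66.0%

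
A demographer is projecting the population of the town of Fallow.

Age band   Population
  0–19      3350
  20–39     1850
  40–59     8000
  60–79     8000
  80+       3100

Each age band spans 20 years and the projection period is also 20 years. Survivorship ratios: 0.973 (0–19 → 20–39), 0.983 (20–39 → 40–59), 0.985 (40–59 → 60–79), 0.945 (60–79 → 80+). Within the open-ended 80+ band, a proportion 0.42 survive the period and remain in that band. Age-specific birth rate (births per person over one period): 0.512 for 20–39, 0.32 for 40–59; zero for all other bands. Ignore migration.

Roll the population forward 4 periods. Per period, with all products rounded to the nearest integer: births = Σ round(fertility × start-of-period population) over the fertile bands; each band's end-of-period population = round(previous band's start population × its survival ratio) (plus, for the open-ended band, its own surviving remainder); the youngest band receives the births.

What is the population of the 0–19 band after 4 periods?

2194

— Period 1 —
Births: 1850 * 0.512 = 947  |  8000 * 0.32 = 2560 — total 3507
20–39: 3350 * 0.973 = 3260
40–59: 1850 * 0.983 = 1819
60–79: 8000 * 0.985 = 7880
80+: 8000 * 0.945 + 3100 * 0.42 = 7560 + 1302 = 8862
→ [3507, 3260, 1819, 7880, 8862]
— Period 2 —
Births: 3260 * 0.512 = 1669  |  1819 * 0.32 = 582 — total 2251
20–39: 3507 * 0.973 = 3412
40–59: 3260 * 0.983 = 3205
60–79: 1819 * 0.985 = 1792
80+: 7880 * 0.945 + 8862 * 0.42 = 7447 + 3722 = 11169
→ [2251, 3412, 3205, 1792, 11169]
— Period 3 —
Births: 3412 * 0.512 = 1747  |  3205 * 0.32 = 1026 — total 2773
20–39: 2251 * 0.973 = 2190
40–59: 3412 * 0.983 = 3354
60–79: 3205 * 0.985 = 3157
80+: 1792 * 0.945 + 11169 * 0.42 = 1693 + 4691 = 6384
→ [2773, 2190, 3354, 3157, 6384]
— Period 4 —
Births: 2190 * 0.512 = 1121  |  3354 * 0.32 = 1073 — total 2194
20–39: 2773 * 0.973 = 2698
40–59: 2190 * 0.983 = 2153
60–79: 3354 * 0.985 = 3304
80+: 3157 * 0.945 + 6384 * 0.42 = 2983 + 2681 = 5664
→ [2194, 2698, 2153, 3304, 5664]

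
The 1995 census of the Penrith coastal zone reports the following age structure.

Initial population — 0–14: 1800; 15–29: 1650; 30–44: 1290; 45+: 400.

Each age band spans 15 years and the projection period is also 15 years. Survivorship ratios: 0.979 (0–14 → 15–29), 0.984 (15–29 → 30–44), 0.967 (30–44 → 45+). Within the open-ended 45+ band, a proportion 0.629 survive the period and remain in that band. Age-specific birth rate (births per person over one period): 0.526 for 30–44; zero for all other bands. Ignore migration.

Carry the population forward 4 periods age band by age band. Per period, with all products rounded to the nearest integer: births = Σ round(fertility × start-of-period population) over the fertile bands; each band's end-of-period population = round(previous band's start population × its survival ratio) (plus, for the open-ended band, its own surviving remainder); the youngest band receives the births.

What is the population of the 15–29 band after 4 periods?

Numbering the bands 1..4 from youngest to oldest:
After projecting period 1:
Births: 1290 * 0.526 = 679
Band 2: 1800 * 0.979 = 1762
Band 3: 1650 * 0.984 = 1624
Band 4: 1290 * 0.967 + 400 * 0.629 = 1247 + 252 = 1499
End of period: [679, 1762, 1624, 1499]
After projecting period 2:
Births: 1624 * 0.526 = 854
Band 2: 679 * 0.979 = 665
Band 3: 1762 * 0.984 = 1734
Band 4: 1624 * 0.967 + 1499 * 0.629 = 1570 + 943 = 2513
End of period: [854, 665, 1734, 2513]
After projecting period 3:
Births: 1734 * 0.526 = 912
Band 2: 854 * 0.979 = 836
Band 3: 665 * 0.984 = 654
Band 4: 1734 * 0.967 + 2513 * 0.629 = 1677 + 1581 = 3258
End of period: [912, 836, 654, 3258]
After projecting period 4:
Births: 654 * 0.526 = 344
Band 2: 912 * 0.979 = 893
Band 3: 836 * 0.984 = 823
Band 4: 654 * 0.967 + 3258 * 0.629 = 632 + 2049 = 2681
End of period: [344, 893, 823, 2681]

893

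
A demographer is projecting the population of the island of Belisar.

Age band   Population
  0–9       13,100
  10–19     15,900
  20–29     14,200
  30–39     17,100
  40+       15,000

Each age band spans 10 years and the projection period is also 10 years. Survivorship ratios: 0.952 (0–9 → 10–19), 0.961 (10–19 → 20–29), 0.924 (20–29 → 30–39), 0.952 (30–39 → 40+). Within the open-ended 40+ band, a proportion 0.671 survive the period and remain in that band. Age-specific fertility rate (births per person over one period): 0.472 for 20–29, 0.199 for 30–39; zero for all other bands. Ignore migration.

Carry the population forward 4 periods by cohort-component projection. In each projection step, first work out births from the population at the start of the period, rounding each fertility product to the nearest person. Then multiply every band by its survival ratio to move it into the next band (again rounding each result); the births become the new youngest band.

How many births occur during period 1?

[period 1]
Births: 14200 × 0.472 = 6702, 17100 × 0.199 = 3403 ⇒ total 10105
10–19: 13100 × 0.952 = 12471
20–29: 15900 × 0.961 = 15280
30–39: 14200 × 0.924 = 13121
40+: 17100 × 0.952 + 15000 × 0.671 = 16279 + 10065 = 26344
→ [10105, 12471, 15280, 13121, 26344]

10105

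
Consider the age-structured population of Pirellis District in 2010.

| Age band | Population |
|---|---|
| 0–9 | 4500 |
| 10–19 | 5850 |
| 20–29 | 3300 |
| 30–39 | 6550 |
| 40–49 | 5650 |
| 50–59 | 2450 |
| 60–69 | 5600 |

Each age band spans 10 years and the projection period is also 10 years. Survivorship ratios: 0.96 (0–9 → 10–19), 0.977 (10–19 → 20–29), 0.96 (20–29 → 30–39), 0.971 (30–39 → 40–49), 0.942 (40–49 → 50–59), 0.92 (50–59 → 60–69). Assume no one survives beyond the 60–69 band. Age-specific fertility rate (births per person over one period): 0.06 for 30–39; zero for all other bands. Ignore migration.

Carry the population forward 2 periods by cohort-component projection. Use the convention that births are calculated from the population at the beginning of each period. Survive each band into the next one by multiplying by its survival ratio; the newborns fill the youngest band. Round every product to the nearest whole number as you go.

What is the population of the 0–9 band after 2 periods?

190

Call the bands 1 to 7, youngest first.
— Period 1 —
Births: 6550 * 0.06 = 393
Band 2: 4500 * 0.96 = 4320
Band 3: 5850 * 0.977 = 5715
Band 4: 3300 * 0.96 = 3168
Band 5: 6550 * 0.971 = 6360
Band 6: 5650 * 0.942 = 5322
Band 7: 2450 * 0.92 = 2254
Population now: 0–9=393, 10–19=4320, 20–29=5715, 30–39=3168, 40–49=6360, 50–59=5322, 60–69=2254
— Period 2 —
Births: 3168 * 0.06 = 190
Band 2: 393 * 0.96 = 377
Band 3: 4320 * 0.977 = 4221
Band 4: 5715 * 0.96 = 5486
Band 5: 3168 * 0.971 = 3076
Band 6: 6360 * 0.942 = 5991
Band 7: 5322 * 0.92 = 4896
Population now: 0–9=190, 10–19=377, 20–29=4221, 30–39=5486, 40–49=3076, 50–59=5991, 60–69=4896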